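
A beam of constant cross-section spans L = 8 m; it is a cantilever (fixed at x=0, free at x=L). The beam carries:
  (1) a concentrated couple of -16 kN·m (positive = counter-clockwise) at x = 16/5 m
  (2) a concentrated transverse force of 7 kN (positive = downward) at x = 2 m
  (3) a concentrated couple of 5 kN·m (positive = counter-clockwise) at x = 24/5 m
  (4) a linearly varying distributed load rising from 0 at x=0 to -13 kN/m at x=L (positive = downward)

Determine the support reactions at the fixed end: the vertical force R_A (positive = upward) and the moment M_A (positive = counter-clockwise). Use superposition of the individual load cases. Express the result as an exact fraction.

R_A = -45 kN, M_A = -757/3 kN·m

Load 1 — applied couple M₀=-16 kN·m at a=16/5 m (b=L-a=24/5):
  R_A = 0 kN
  M_A = -M₀ = -(-16) = 16 kN·m
Load 2 — point force P=7 kN at a=2 m (b=L-a=6):
  R_A = P = 7 kN
  M_A = Pa = 7·2 = 14 kN·m
Load 3 — applied couple M₀=5 kN·m at a=24/5 m (b=L-a=16/5):
  R_A = 0 kN
  M_A = -M₀ = -5 kN·m
Load 4 — triangular load w₀=-13 kN/m (0→w₀ over full span):
  R_A = w₀L/2 = (-13)·8/2 = -52 kN
  M_A = w₀L²/3 = (-13)·8²/3 = -832/3 kN·m
Superposition: R_A = -45 kN, M_A = -757/3 kN·m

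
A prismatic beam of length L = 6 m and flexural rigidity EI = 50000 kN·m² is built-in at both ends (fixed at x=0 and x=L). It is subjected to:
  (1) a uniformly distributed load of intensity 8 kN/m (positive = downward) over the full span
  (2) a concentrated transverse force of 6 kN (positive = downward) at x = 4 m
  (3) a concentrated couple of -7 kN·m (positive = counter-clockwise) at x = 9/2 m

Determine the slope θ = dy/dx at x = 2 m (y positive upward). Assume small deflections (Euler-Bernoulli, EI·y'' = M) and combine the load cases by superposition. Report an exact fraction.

Load 1 — uniform load w=8 kN/m over full span:
  θ_1 = -wx(L-x)(L-2x)/(12EI) = -8·2·(6-2)·(6-2·2)/(12·50000) = -2/9375 rad
Load 2 — point force P=6 kN at a=4 m (b=L-a=2):
  θ_2 = -Pb²x(2aL-(3a+b)x)/(2L³EI)  [x≤a] = -6·2²·2·(2·4·6-(3·4+2)·2)/(2·6³·50000) = -1/22500 rad
Load 3 — applied couple M₀=-7 kN·m at a=9/2 m (b=L-a=3/2):
  θ_3 = (R_Ax²/2 - M_Ax)/EI  [x≤a] with R_A=-21/16, M_A=-35/16 = ((-21/16)·2²/2 - (-35/16)·2)/50000 = 7/200000 rad
Superposition: θ = Σ θ_i = -401/1800000 rad ≈ -0.000223 rad

θ(2) = -401/1800000 rad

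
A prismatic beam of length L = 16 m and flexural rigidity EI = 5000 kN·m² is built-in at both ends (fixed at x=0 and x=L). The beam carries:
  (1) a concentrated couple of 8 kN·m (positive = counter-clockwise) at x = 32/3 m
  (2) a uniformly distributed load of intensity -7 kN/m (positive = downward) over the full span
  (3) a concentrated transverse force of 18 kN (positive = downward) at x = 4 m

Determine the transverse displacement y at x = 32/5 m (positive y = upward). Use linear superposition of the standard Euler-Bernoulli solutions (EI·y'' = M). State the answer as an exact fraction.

y(32/5) = 610424/3515625 m

Load 1 — applied couple M₀=8 kN·m at a=32/3 m (b=L-a=16/3):
  y_1 = (R_Ax³/6 - M_Ax²/2)/EI  [x≤a] with R_A=2/3, M_A=8/3 = ((2/3)·(32/5)³/6 - (8/3)·(32/5)²/2)/5000 = -3584/703125 m
Load 2 — uniform load w=-7 kN/m over full span:
  y_2 = -wx²(L-x)²/(24EI) = -(-7)·(32/5)²·(16-(32/5))²/(24·5000) = 86016/390625 m
Load 3 — point force P=18 kN at a=4 m (b=L-a=12):
  y_3 = -Pa²(L-x)²(3bL-(3b+a)(L-x))/(6L³EI)  [x>a] = -18·4²·(16-(32/5))²·(3·12·16-(3·12+4)·(16-(32/5)))/(6·16³·5000) = -648/15625 m
Superposition: y = Σ y_i = 610424/3515625 m ≈ 0.173632 m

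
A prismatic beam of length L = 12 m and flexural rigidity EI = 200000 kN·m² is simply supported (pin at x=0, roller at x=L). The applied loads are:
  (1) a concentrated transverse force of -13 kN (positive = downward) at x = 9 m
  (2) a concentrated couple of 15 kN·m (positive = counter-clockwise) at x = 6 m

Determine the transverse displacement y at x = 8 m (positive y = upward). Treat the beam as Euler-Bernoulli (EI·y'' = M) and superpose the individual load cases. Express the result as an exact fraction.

Load 1 — point force P=-13 kN at a=9 m (b=L-a=3):
  y_1 = -Pbx(L²-b²-x²)/(6LEI)  [x≤a] = -(-13)·3·8·(12²-3²-8²)/(6·12·200000) = 923/600000 m
Load 2 — applied couple M₀=15 kN·m at a=6 m (b=L-a=6):
  y_2 = (M₀x³/(6L)-M₀(x-a)²/2+C₁x)/EI  [x>a] with C₁=M₀(3b²-L²)/(6L)=-15/2 = (15·8³/(6·12)-15·(8-6)²/2+(-15/2)·8)/200000 = 1/12000 m
Superposition: y = Σ y_i = 973/600000 m ≈ 0.001622 m

y(8) = 973/600000 m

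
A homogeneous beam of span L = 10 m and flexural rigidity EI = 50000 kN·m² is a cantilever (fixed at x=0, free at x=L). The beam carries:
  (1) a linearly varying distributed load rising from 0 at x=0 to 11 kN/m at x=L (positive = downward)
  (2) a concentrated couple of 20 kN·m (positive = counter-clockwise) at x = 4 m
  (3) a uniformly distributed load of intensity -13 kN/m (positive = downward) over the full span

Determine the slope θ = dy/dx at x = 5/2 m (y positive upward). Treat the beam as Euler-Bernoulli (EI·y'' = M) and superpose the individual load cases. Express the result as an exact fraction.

θ(5/2) = 17081/1536000 rad

Load 1 — triangular load w₀=11 kN/m (0→w₀ over full span):
  θ_1 = (w₀Lx²/4-w₀L²x/3-w₀x⁴/(24L))/EI = (11·10·(5/2)²/4-11·10²·(5/2)/3-11·(5/2)⁴/(24·10))/50000 = -1529/102400 rad
Load 2 — applied couple M₀=20 kN·m at a=4 m (b=L-a=6):
  θ_2 = M₀x/EI  [x≤a] = 20·(5/2)/50000 = 1/1000 rad
Load 3 — uniform load w=-13 kN/m over full span:
  θ_3 = -wx(x²-3Lx+3L²)/(6EI) = -(-13)·(5/2)·((5/2)²-3·10·(5/2)+3·10²)/(6·50000) = 481/19200 rad
Superposition: θ = Σ θ_i = 17081/1536000 rad ≈ 0.011120 rad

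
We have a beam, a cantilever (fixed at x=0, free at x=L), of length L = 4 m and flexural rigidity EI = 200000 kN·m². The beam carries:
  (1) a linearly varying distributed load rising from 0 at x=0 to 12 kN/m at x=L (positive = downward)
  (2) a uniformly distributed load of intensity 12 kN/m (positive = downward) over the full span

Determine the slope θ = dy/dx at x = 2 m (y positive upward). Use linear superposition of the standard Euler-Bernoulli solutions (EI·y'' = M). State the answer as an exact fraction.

θ(2) = -97/100000 rad

Load 1 — triangular load w₀=12 kN/m (0→w₀ over full span):
  θ_1 = (w₀Lx²/4-w₀L²x/3-w₀x⁴/(24L))/EI = (12·4·2²/4-12·4²·2/3-12·2⁴/(24·4))/200000 = -41/100000 rad
Load 2 — uniform load w=12 kN/m over full span:
  θ_2 = -wx(x²-3Lx+3L²)/(6EI) = -12·2·(2²-3·4·2+3·4²)/(6·200000) = -7/12500 rad
Superposition: θ = Σ θ_i = -97/100000 rad ≈ -0.000970 rad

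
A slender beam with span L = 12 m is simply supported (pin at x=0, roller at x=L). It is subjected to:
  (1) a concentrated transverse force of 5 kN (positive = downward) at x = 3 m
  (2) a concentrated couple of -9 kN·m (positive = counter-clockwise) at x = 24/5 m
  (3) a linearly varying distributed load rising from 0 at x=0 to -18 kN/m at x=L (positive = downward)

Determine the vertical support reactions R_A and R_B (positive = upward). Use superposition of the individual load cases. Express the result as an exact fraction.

R_A = -33 kN, R_B = -70 kN

Load 1 — point force P=5 kN at a=3 m (b=L-a=9):
  R_A = Pb/L = 5·9/12 = 15/4 kN
  R_B = Pa/L = 5·3/12 = 5/4 kN
Load 2 — applied couple M₀=-9 kN·m at a=24/5 m (b=L-a=36/5):
  R_A = M₀/L = (-9)/12 = -3/4 kN
  R_B = -M₀/L = -(-9)/12 = 3/4 kN
Load 3 — triangular load w₀=-18 kN/m (0→w₀ over full span):
  R_A = w₀L/6 = (-18)·12/6 = -36 kN
  R_B = w₀L/3 = (-18)·12/3 = -72 kN
Superposition: R_A = -33 kN, R_B = -70 kN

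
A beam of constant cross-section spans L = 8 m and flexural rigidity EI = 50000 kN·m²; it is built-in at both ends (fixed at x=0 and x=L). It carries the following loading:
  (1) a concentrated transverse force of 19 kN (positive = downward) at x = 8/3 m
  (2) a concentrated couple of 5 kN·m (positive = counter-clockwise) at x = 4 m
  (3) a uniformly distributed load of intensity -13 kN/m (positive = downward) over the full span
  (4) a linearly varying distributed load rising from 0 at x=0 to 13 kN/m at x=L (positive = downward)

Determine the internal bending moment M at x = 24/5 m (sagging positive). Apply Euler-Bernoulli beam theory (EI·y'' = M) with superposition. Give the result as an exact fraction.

M(24/5) = -142537/13500 kN·m

Load 1 — point force P=19 kN at a=8/3 m (b=L-a=16/3):
  M_1 = Pa²(a+3b)(L-x)/L³ - Pa²b/L²  [x>a] = 19·(8/3)²·((8/3)+3·(16/3))·(8-(24/5))/8³ - 19·(8/3)²·(16/3)/8² = 608/135 kN·m
Load 2 — applied couple M₀=5 kN·m at a=4 m (b=L-a=4):
  M_2 = R_Ax - M_A - M₀  [x>a] with R_A=15/16, M_A=5/4 = (15/16)·(24/5) - (5/4) - 5 = -7/4 kN·m
Load 3 — uniform load w=-13 kN/m over full span:
  M_3 = wLx/2 - wL²/12 - wx²/2 = (-13)·8·(24/5)/2 - (-13)·8²/12 - (-13)·(24/5)²/2 = -2288/75 kN·m
Load 4 — triangular load w₀=13 kN/m (0→w₀ over full span):
  M_4 = 3w₀Lx/20 - w₀L²/30 - w₀x³/(6L) = 3·13·8·(24/5)/20 - 13·8²/30 - 13·(24/5)³/(6·8) = 6448/375 kN·m
Superposition: M = Σ M_i = -142537/13500 kN·m ≈ -10.558296 kN·m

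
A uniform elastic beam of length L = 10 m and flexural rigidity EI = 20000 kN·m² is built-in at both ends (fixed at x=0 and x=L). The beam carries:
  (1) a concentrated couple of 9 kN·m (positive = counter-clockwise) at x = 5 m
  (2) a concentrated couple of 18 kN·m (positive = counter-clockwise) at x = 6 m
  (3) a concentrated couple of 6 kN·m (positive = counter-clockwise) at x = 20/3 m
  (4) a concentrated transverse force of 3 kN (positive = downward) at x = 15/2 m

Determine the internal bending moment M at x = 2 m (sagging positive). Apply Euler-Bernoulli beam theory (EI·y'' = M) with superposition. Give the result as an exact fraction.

Load 1 — applied couple M₀=9 kN·m at a=5 m (b=L-a=5):
  M_1 = R_Ax - M_A  [x≤a] with R_A=27/20, M_A=9/4 = (27/20)·2 - (9/4) = 9/20 kN·m
Load 2 — applied couple M₀=18 kN·m at a=6 m (b=L-a=4):
  M_2 = R_Ax - M_A  [x≤a] with R_A=324/125, M_A=144/25 = (324/125)·2 - (144/25) = -72/125 kN·m
Load 3 — applied couple M₀=6 kN·m at a=20/3 m (b=L-a=10/3):
  M_3 = R_Ax - M_A  [x≤a] with R_A=4/5, M_A=2 = (4/5)·2 - 2 = -2/5 kN·m
Load 4 — point force P=3 kN at a=15/2 m (b=L-a=5/2):
  M_4 = Pb²(3a+b)x/L³ - Pab²/L²  [x≤a] = 3·(5/2)²·(3·(15/2)+(5/2))·2/10³ - 3·(15/2)·(5/2)²/10² = -15/32 kN·m
Superposition: M = Σ M_i = -3979/4000 kN·m ≈ -0.994750 kN·m

M(2) = -3979/4000 kN·m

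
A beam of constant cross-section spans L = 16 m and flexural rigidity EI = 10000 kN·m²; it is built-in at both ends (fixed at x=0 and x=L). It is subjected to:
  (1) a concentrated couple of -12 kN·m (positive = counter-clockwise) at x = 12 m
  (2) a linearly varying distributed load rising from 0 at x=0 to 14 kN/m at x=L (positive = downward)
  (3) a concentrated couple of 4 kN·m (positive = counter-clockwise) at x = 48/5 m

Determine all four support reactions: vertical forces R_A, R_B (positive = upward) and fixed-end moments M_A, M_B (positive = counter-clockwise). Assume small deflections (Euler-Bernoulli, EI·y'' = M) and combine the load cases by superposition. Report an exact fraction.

R_A = 26493/800 kN, M_A = 35099/300 kN·m, R_B = 63107/800 kN, M_B = -17647/100 kN·m

Load 1 — applied couple M₀=-12 kN·m at a=12 m (b=L-a=4):
  R_A = 6M₀ab/L³ = 6·(-12)·12·4/16³ = -27/32 kN
  M_A = M₀b(2a-b)/L² = (-12)·4·(2·12-4)/16² = -15/4 kN·m
  R_B = -6M₀ab/L³ = -6·(-12)·12·4/16³ = 27/32 kN
  M_B = M₀a(2b-a)/L² = (-12)·12·(2·4-12)/16² = 9/4 kN·m
Load 2 — triangular load w₀=14 kN/m (0→w₀ over full span):
  R_A = 3w₀L/20 = 3·14·16/20 = 168/5 kN
  M_A = w₀L²/30 = 14·16²/30 = 1792/15 kN·m
  R_B = 7w₀L/20 = 7·14·16/20 = 392/5 kN
  M_B = -w₀L²/20 = -14·16²/20 = -896/5 kN·m
Load 3 — applied couple M₀=4 kN·m at a=48/5 m (b=L-a=32/5):
  R_A = 6M₀ab/L³ = 6·4·(48/5)·(32/5)/16³ = 9/25 kN
  M_A = M₀b(2a-b)/L² = 4·(32/5)·(2·(48/5)-(32/5))/16² = 32/25 kN·m
  R_B = -6M₀ab/L³ = -6·4·(48/5)·(32/5)/16³ = -9/25 kN
  M_B = M₀a(2b-a)/L² = 4·(48/5)·(2·(32/5)-(48/5))/16² = 12/25 kN·m
Superposition: R_A = 26493/800 kN, M_A = 35099/300 kN·m, R_B = 63107/800 kN, M_B = -17647/100 kN·m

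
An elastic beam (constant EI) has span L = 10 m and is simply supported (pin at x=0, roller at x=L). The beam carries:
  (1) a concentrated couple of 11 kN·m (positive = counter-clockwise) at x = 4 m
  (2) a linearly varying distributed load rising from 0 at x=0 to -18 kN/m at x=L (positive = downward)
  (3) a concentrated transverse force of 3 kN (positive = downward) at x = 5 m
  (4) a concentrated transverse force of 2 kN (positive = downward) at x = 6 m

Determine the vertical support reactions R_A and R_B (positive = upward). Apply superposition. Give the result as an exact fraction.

R_A = -133/5 kN, R_B = -292/5 kN

Load 1 — applied couple M₀=11 kN·m at a=4 m (b=L-a=6):
  R_A = M₀/L = 11/10 kN
  R_B = -M₀/L = -11/10 kN
Load 2 — triangular load w₀=-18 kN/m (0→w₀ over full span):
  R_A = w₀L/6 = (-18)·10/6 = -30 kN
  R_B = w₀L/3 = (-18)·10/3 = -60 kN
Load 3 — point force P=3 kN at a=5 m (b=L-a=5):
  R_A = Pb/L = 3·5/10 = 3/2 kN
  R_B = Pa/L = 3·5/10 = 3/2 kN
Load 4 — point force P=2 kN at a=6 m (b=L-a=4):
  R_A = Pb/L = 2·4/10 = 4/5 kN
  R_B = Pa/L = 2·6/10 = 6/5 kN
Superposition: R_A = -133/5 kN, R_B = -292/5 kN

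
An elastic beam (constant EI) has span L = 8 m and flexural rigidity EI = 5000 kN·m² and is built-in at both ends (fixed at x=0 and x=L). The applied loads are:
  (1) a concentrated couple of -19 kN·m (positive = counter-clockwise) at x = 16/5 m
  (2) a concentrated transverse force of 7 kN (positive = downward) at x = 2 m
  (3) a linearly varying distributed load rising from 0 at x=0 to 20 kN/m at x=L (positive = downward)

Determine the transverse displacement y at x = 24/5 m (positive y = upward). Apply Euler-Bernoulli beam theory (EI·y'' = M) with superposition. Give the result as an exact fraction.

Load 1 — applied couple M₀=-19 kN·m at a=16/5 m (b=L-a=24/5):
  y_1 = (R_Ax³/6 - M_Ax²/2 - M₀(x-a)²/2)/EI  [x>a] with R_A=-171/50, M_A=-57/25 = ((-171/50)·(24/5)³/6 - (-57/25)·(24/5)²/2 - (-19)·((24/5)-(16/5))²/2)/5000 = -4864/1953125 m
Load 2 — point force P=7 kN at a=2 m (b=L-a=6):
  y_2 = -Pa²(L-x)²(3bL-(3b+a)(L-x))/(6L³EI)  [x>a] = -7·2²·(8-(24/5))²·(3·6·8-(3·6+2)·(8-(24/5)))/(6·8³·5000) = -14/9375 m
Load 3 — triangular load w₀=20 kN/m (0→w₀ over full span):
  y_3 = -w₀x²(L-x)²(x+2L)/(120LEI) = -20·(24/5)²·(8-(24/5))²·((24/5)+2·8)/(120·8·5000) = -39936/1953125 m
Superposition: y = Σ y_i = -5726/234375 m ≈ -0.024431 m

y(24/5) = -5726/234375 m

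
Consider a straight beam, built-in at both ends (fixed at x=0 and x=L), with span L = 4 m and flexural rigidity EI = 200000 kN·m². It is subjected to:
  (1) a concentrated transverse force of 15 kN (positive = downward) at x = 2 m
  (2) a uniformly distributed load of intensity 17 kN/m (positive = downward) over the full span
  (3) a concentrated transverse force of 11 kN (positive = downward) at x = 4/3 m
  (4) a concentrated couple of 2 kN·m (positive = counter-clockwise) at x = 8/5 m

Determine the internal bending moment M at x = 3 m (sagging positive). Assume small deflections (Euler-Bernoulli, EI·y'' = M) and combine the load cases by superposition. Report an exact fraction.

M(3) = 3167/1350 kN·m

Load 1 — point force P=15 kN at a=2 m (b=L-a=2):
  M_1 = Pa²(a+3b)(L-x)/L³ - Pa²b/L²  [x>a] = 15·2²·(2+3·2)·(4-3)/4³ - 15·2²·2/4² = 0 kN·m
Load 2 — uniform load w=17 kN/m over full span:
  M_2 = wLx/2 - wL²/12 - wx²/2 = 17·4·3/2 - 17·4²/12 - 17·3²/2 = 17/6 kN·m
Load 3 — point force P=11 kN at a=4/3 m (b=L-a=8/3):
  M_3 = Pa²(a+3b)(L-x)/L³ - Pa²b/L²  [x>a] = 11·(4/3)²·((4/3)+3·(8/3))·(4-3)/4³ - 11·(4/3)²·(8/3)/4² = -11/27 kN·m
Load 4 — applied couple M₀=2 kN·m at a=8/5 m (b=L-a=12/5):
  M_4 = R_Ax - M_A - M₀  [x>a] with R_A=18/25, M_A=6/25 = (18/25)·3 - (6/25) - 2 = -2/25 kN·m
Superposition: M = Σ M_i = 3167/1350 kN·m ≈ 2.345926 kN·m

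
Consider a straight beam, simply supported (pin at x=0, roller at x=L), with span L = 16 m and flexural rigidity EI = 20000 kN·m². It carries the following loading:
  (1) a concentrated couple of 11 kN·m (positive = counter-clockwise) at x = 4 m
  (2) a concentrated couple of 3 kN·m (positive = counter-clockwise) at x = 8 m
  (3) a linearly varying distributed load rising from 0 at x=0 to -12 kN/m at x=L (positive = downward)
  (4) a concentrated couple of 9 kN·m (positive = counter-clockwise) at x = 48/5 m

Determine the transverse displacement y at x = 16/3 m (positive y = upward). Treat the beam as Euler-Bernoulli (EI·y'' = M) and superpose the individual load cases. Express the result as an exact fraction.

Load 1 — applied couple M₀=11 kN·m at a=4 m (b=L-a=12):
  y_1 = (M₀x³/(6L)-M₀(x-a)²/2+C₁x)/EI  [x>a] with C₁=M₀(3b²-L²)/(6L)=121/6 = (11·(16/3)³/(6·16)-11·((16/3)-4)²/2+(121/6)·(16/3))/20000 = 583/101250 m
Load 2 — applied couple M₀=3 kN·m at a=8 m (b=L-a=8):
  y_2 = (M₀x³/(6L)+C₁x)/EI  [x≤a] with C₁=M₀(3b²-L²)/(6L)=-2 = (3·(16/3)³/(6·16)+(-2)·(16/3))/20000 = -1/3375 m
Load 3 — triangular load w₀=-12 kN/m (0→w₀ over full span):
  y_3 = -w₀x(7L⁴-10L²x²+3x⁴)/(360LEI) = -(-12)·(16/3)·(7·16⁴-10·16²·(16/3)²+3·(16/3)⁴)/(360·16·20000) = 32768/151875 m
Load 4 — applied couple M₀=9 kN·m at a=48/5 m (b=L-a=32/5):
  y_4 = (M₀x³/(6L)+C₁x)/EI  [x≤a] with C₁=M₀(3b²-L²)/(6L)=-312/25 = (9·(16/3)³/(6·16)+(-312/25)·(16/3))/20000 = -368/140625 m
Superposition: y = Σ y_i = 1660003/7593750 m ≈ 0.218601 m

y(16/3) = 1660003/7593750 m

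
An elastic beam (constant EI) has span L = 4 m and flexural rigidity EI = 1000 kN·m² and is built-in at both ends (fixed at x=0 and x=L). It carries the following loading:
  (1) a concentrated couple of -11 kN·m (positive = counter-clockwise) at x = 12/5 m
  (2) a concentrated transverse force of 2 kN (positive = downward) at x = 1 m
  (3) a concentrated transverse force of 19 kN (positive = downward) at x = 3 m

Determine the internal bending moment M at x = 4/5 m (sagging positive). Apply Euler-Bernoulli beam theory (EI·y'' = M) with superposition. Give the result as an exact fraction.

Load 1 — applied couple M₀=-11 kN·m at a=12/5 m (b=L-a=8/5):
  M_1 = R_Ax - M_A  [x≤a] with R_A=-99/25, M_A=-88/25 = (-99/25)·(4/5) - (-88/25) = 44/125 kN·m
Load 2 — point force P=2 kN at a=1 m (b=L-a=3):
  M_2 = Pb²(3a+b)x/L³ - Pab²/L²  [x≤a] = 2·3²·(3·1+3)·(4/5)/4³ - 2·1·3²/4² = 9/40 kN·m
Load 3 — point force P=19 kN at a=3 m (b=L-a=1):
  M_3 = Pb²(3a+b)x/L³ - Pab²/L²  [x≤a] = 19·1²·(3·3+1)·(4/5)/4³ - 19·3·1²/4² = -19/16 kN·m
Superposition: M = Σ M_i = -1221/2000 kN·m ≈ -0.610500 kN·m

M(4/5) = -1221/2000 kN·m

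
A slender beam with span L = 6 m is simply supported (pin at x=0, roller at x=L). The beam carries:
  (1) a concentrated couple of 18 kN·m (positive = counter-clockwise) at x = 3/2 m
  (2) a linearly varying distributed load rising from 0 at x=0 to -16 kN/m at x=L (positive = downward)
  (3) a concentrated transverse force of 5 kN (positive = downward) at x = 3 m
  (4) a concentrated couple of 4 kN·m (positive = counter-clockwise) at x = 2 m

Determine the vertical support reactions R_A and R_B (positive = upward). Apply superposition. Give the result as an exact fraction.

R_A = -59/6 kN, R_B = -199/6 kN

Load 1 — applied couple M₀=18 kN·m at a=3/2 m (b=L-a=9/2):
  R_A = M₀/L = 18/6 = 3 kN
  R_B = -M₀/L = -18/6 = -3 kN
Load 2 — triangular load w₀=-16 kN/m (0→w₀ over full span):
  R_A = w₀L/6 = (-16)·6/6 = -16 kN
  R_B = w₀L/3 = (-16)·6/3 = -32 kN
Load 3 — point force P=5 kN at a=3 m (b=L-a=3):
  R_A = Pb/L = 5·3/6 = 5/2 kN
  R_B = Pa/L = 5·3/6 = 5/2 kN
Load 4 — applied couple M₀=4 kN·m at a=2 m (b=L-a=4):
  R_A = M₀/L = 4/6 = 2/3 kN
  R_B = -M₀/L = -4/6 = -2/3 kN
Superposition: R_A = -59/6 kN, R_B = -199/6 kN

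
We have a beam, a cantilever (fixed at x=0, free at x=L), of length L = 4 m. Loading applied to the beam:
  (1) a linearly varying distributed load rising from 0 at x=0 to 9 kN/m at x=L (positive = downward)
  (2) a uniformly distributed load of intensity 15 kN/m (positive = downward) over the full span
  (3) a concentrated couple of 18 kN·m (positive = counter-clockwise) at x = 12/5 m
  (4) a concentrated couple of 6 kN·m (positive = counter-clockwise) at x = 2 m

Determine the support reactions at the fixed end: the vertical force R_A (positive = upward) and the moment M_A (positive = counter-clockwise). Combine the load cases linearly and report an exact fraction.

R_A = 78 kN, M_A = 144 kN·m

Load 1 — triangular load w₀=9 kN/m (0→w₀ over full span):
  R_A = w₀L/2 = 9·4/2 = 18 kN
  M_A = w₀L²/3 = 9·4²/3 = 48 kN·m
Load 2 — uniform load w=15 kN/m over full span:
  R_A = wL = 15·4 = 60 kN
  M_A = wL²/2 = 15·4²/2 = 120 kN·m
Load 3 — applied couple M₀=18 kN·m at a=12/5 m (b=L-a=8/5):
  R_A = 0 kN
  M_A = -M₀ = -18 kN·m
Load 4 — applied couple M₀=6 kN·m at a=2 m (b=L-a=2):
  R_A = 0 kN
  M_A = -M₀ = -6 kN·m
Superposition: R_A = 78 kN, M_A = 144 kN·m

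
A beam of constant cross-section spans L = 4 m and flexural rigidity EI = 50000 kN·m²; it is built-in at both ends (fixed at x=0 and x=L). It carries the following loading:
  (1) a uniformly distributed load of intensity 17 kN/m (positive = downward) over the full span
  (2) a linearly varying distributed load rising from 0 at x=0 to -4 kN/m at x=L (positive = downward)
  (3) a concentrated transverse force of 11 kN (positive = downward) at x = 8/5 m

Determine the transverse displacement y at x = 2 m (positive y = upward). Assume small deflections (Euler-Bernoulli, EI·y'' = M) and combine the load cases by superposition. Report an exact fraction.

Load 1 — uniform load w=17 kN/m over full span:
  y_1 = -wx²(L-x)²/(24EI) = -17·2²·(4-2)²/(24·50000) = -17/75000 m
Load 2 — triangular load w₀=-4 kN/m (0→w₀ over full span):
  y_2 = -w₀x²(L-x)²(x+2L)/(120LEI) = -(-4)·2²·(4-2)²·(2+2·4)/(120·4·50000) = 1/37500 m
Load 3 — point force P=11 kN at a=8/5 m (b=L-a=12/5):
  y_3 = -Pa²(L-x)²(3bL-(3b+a)(L-x))/(6L³EI)  [x>a] = -11·(8/5)²·(4-2)²·(3·(12/5)·4-(3·(12/5)+(8/5))·(4-2))/(6·4³·50000) = -77/1171875 m
Superposition: y = Σ y_i = -2491/9375000 m ≈ -0.000266 m

y(2) = -2491/9375000 m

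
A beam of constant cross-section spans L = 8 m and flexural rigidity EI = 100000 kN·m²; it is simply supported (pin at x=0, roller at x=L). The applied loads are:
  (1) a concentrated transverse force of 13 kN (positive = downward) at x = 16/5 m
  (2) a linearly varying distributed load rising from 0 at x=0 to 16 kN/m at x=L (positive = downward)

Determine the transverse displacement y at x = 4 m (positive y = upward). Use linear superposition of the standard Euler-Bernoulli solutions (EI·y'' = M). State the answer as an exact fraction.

y(4) = -2178/390625 m

Load 1 — point force P=13 kN at a=16/5 m (b=L-a=24/5):
  y_1 = -Pa(L-x)(2Lx-a²-x²)/(6LEI)  [x>a] = -13·(16/5)·(8-4)·(2·8·4-(16/5)²-4²)/(6·8·100000) = -1534/1171875 m
Load 2 — triangular load w₀=16 kN/m (0→w₀ over full span):
  y_2 = -w₀x(7L⁴-10L²x²+3x⁴)/(360LEI) = -16·4·(7·8⁴-10·8²·4²+3·4⁴)/(360·8·100000) = -8/1875 m
Superposition: y = Σ y_i = -2178/390625 m ≈ -0.005576 m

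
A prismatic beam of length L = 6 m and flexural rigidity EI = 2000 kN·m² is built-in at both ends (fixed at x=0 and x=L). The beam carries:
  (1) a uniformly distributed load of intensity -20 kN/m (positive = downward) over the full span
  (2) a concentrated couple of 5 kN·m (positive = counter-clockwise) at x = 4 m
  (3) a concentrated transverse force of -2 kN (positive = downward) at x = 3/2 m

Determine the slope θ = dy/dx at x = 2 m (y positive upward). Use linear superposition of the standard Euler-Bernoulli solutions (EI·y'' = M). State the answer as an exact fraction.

Load 1 — uniform load w=-20 kN/m over full span:
  θ_1 = -wx(L-x)(L-2x)/(12EI) = -(-20)·2·(6-2)·(6-2·2)/(12·2000) = 1/75 rad
Load 2 — applied couple M₀=5 kN·m at a=4 m (b=L-a=2):
  θ_2 = (R_Ax²/2 - M_Ax)/EI  [x≤a] with R_A=10/9, M_A=5/3 = ((10/9)·2²/2 - (5/3)·2)/2000 = -1/1800 rad
Load 3 — point force P=-2 kN at a=3/2 m (b=L-a=9/2):
  θ_3 = Pa²(L-x)(2bL-(3b+a)(L-x))/(2L³EI)  [x>a] = (-2)·(3/2)²·(6-2)·(2·(9/2)·6-(3·(9/2)+(3/2))·(6-2))/(2·6³·2000) = 1/8000 rad
Superposition: θ = Σ θ_i = 929/72000 rad ≈ 0.012903 rad

θ(2) = 929/72000 rad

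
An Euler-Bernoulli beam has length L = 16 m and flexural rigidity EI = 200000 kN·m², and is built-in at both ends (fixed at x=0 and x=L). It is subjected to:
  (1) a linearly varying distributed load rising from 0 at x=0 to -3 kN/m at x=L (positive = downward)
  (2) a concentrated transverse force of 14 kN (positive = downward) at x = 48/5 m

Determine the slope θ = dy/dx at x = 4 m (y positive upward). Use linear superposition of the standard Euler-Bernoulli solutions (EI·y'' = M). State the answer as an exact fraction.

Load 1 — triangular load w₀=-3 kN/m (0→w₀ over full span):
  θ_1 = -w₀(2x(L-x)(L-2x)(x+2L)+x²(L-x)²)/(120LEI) = -(-3)·(2·4·(16-4)·(16-2·4)·(4+2·16)+4²·(16-4)²)/(120·16·200000) = 117/500000 rad
Load 2 — point force P=14 kN at a=48/5 m (b=L-a=32/5):
  θ_2 = -Pb²x(2aL-(3a+b)x)/(2L³EI)  [x≤a] = -14·(32/5)²·4·(2·(48/5)·16-(3·(48/5)+(32/5))·4)/(2·16³·200000) = -91/390625 rad
Superposition: θ = Σ θ_i = 13/12500000 rad ≈ 0.000001 rad

θ(4) = 13/12500000 rad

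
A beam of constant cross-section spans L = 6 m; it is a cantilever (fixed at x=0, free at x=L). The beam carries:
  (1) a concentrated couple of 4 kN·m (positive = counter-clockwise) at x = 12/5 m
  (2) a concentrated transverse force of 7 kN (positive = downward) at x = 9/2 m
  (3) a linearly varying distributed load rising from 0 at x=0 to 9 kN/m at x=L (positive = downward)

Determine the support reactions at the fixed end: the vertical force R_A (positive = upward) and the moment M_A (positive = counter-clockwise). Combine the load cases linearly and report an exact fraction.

R_A = 34 kN, M_A = 271/2 kN·m

Load 1 — applied couple M₀=4 kN·m at a=12/5 m (b=L-a=18/5):
  R_A = 0 kN
  M_A = -M₀ = -4 kN·m
Load 2 — point force P=7 kN at a=9/2 m (b=L-a=3/2):
  R_A = P = 7 kN
  M_A = Pa = 7·(9/2) = 63/2 kN·m
Load 3 — triangular load w₀=9 kN/m (0→w₀ over full span):
  R_A = w₀L/2 = 9·6/2 = 27 kN
  M_A = w₀L²/3 = 9·6²/3 = 108 kN·m
Superposition: R_A = 34 kN, M_A = 271/2 kN·m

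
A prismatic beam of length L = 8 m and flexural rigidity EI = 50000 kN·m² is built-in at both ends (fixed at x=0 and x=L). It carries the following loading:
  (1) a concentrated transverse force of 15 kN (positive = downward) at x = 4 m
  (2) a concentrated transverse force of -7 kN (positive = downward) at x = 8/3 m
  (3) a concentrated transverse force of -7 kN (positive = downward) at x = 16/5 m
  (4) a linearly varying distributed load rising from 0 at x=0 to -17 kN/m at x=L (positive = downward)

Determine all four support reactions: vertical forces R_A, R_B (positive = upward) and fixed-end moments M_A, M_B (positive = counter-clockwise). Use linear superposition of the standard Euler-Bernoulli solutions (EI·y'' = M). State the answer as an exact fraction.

R_A = -152693/6750 kN, M_A = -126991/3375 kN·m, R_B = -299557/6750 kN, M_B = 165119/3375 kN·m

Load 1 — point force P=15 kN at a=4 m (b=L-a=4):
  R_A = Pb²(3a+b)/L³ = 15·4²·(3·4+4)/8³ = 15/2 kN
  M_A = Pab²/L² = 15·4·4²/8² = 15 kN·m
  R_B = Pa²(a+3b)/L³ = 15·4²·(4+3·4)/8³ = 15/2 kN
  M_B = -Pa²b/L² = -15·4²·4/8² = -15 kN·m
Load 2 — point force P=-7 kN at a=8/3 m (b=L-a=16/3):
  R_A = Pb²(3a+b)/L³ = (-7)·(16/3)²·(3·(8/3)+(16/3))/8³ = -140/27 kN
  M_A = Pab²/L² = (-7)·(8/3)·(16/3)²/8² = -224/27 kN·m
  R_B = Pa²(a+3b)/L³ = (-7)·(8/3)²·((8/3)+3·(16/3))/8³ = -49/27 kN
  M_B = -Pa²b/L² = -(-7)·(8/3)²·(16/3)/8² = 112/27 kN·m
Load 3 — point force P=-7 kN at a=16/5 m (b=L-a=24/5):
  R_A = Pb²(3a+b)/L³ = (-7)·(24/5)²·(3·(16/5)+(24/5))/8³ = -567/125 kN
  M_A = Pab²/L² = (-7)·(16/5)·(24/5)²/8² = -1008/125 kN·m
  R_B = Pa²(a+3b)/L³ = (-7)·(16/5)²·((16/5)+3·(24/5))/8³ = -308/125 kN
  M_B = -Pa²b/L² = -(-7)·(16/5)²·(24/5)/8² = 672/125 kN·m
Load 4 — triangular load w₀=-17 kN/m (0→w₀ over full span):
  R_A = 3w₀L/20 = 3·(-17)·8/20 = -102/5 kN
  M_A = w₀L²/30 = (-17)·8²/30 = -544/15 kN·m
  R_B = 7w₀L/20 = 7·(-17)·8/20 = -238/5 kN
  M_B = -w₀L²/20 = -(-17)·8²/20 = 272/5 kN·m
Superposition: R_A = -152693/6750 kN, M_A = -126991/3375 kN·m, R_B = -299557/6750 kN, M_B = 165119/3375 kN·m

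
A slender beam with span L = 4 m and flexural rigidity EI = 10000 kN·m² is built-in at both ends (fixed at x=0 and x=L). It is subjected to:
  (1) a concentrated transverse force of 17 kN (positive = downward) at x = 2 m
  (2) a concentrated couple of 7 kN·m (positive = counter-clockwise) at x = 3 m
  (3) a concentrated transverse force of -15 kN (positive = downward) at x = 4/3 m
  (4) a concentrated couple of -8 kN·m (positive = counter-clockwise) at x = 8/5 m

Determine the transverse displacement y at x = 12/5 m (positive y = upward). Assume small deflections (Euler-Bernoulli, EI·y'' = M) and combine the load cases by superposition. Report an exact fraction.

y(12/5) = -863659/1687500000 m

Load 1 — point force P=17 kN at a=2 m (b=L-a=2):
  y_1 = -Pa²(L-x)²(3bL-(3b+a)(L-x))/(6L³EI)  [x>a] = -17·2²·(4-(12/5))²·(3·2·4-(3·2+2)·(4-(12/5)))/(6·4³·10000) = -119/234375 m
Load 2 — applied couple M₀=7 kN·m at a=3 m (b=L-a=1):
  y_2 = (R_Ax³/6 - M_Ax²/2)/EI  [x≤a] with R_A=63/32, M_A=35/16 = ((63/32)·(12/5)³/6 - (35/16)·(12/5)²/2)/10000 = -441/2500000 m
Load 3 — point force P=-15 kN at a=4/3 m (b=L-a=8/3):
  y_3 = -Pa²(L-x)²(3bL-(3b+a)(L-x))/(6L³EI)  [x>a] = -(-15)·(4/3)²·(4-(12/5))²·(3·(8/3)·4-(3·(8/3)+(4/3))·(4-(12/5)))/(6·4³·10000) = 128/421875 m
Load 4 — applied couple M₀=-8 kN·m at a=8/5 m (b=L-a=12/5):
  y_4 = (R_Ax³/6 - M_Ax²/2 - M₀(x-a)²/2)/EI  [x>a] with R_A=-72/25, M_A=-24/25 = ((-72/25)·(12/5)³/6 - (-24/25)·(12/5)²/2 - (-8)·((12/5)-(8/5))²/2)/10000 = -256/1953125 m
Superposition: y = Σ y_i = -863659/1687500000 m ≈ -0.000512 m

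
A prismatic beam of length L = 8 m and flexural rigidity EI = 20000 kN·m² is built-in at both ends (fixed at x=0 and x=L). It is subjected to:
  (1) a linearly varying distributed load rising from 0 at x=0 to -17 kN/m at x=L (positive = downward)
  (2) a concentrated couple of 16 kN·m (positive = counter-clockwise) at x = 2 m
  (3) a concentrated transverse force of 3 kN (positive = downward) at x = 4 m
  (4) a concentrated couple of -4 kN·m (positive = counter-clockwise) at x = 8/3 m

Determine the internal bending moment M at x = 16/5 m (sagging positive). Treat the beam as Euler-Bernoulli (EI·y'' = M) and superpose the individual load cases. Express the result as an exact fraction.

M(16/5) = -7328/375 kN·m

Load 1 — triangular load w₀=-17 kN/m (0→w₀ over full span):
  M_1 = 3w₀Lx/20 - w₀L²/30 - w₀x³/(6L) = 3·(-17)·8·(16/5)/20 - (-17)·8²/30 - (-17)·(16/5)³/(6·8) = -2176/125 kN·m
Load 2 — applied couple M₀=16 kN·m at a=2 m (b=L-a=6):
  M_2 = R_Ax - M_A - M₀  [x>a] with R_A=9/4, M_A=-3 = (9/4)·(16/5) - (-3) - 16 = -29/5 kN·m
Load 3 — point force P=3 kN at a=4 m (b=L-a=4):
  M_3 = Pb²(3a+b)x/L³ - Pab²/L²  [x≤a] = 3·4²·(3·4+4)·(16/5)/8³ - 3·4·4²/8² = 9/5 kN·m
Load 4 — applied couple M₀=-4 kN·m at a=8/3 m (b=L-a=16/3):
  M_4 = R_Ax - M_A - M₀  [x>a] with R_A=-2/3, M_A=0 = (-2/3)·(16/5) - 0 - (-4) = 28/15 kN·m
Superposition: M = Σ M_i = -7328/375 kN·m ≈ -19.541333 kN·m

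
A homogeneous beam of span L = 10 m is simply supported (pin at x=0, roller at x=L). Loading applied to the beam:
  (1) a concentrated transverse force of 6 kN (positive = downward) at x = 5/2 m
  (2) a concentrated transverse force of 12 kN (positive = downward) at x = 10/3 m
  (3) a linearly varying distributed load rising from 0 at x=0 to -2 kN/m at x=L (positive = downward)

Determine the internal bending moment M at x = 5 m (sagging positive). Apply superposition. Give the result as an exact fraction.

Load 1 — point force P=6 kN at a=5/2 m (b=L-a=15/2):
  M_1 = Pa(L-x)/L  [x>a] = 6·(5/2)·(10-5)/10 = 15/2 kN·m
Load 2 — point force P=12 kN at a=10/3 m (b=L-a=20/3):
  M_2 = Pa(L-x)/L  [x>a] = 12·(10/3)·(10-5)/10 = 20 kN·m
Load 3 — triangular load w₀=-2 kN/m (0→w₀ over full span):
  M_3 = w₀Lx/6 - w₀x³/(6L) = (-2)·10·5/6 - (-2)·5³/(6·10) = -25/2 kN·m
Superposition: M = Σ M_i = 15 kN·m ≈ 15.000000 kN·m

M(5) = 15 kN·m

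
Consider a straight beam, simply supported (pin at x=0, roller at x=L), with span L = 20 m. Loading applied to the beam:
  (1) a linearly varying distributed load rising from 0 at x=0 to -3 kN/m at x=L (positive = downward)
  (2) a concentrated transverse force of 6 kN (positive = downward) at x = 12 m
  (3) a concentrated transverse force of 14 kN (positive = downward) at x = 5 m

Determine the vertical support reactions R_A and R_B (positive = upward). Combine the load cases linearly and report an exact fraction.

R_A = 29/10 kN, R_B = -129/10 kN

Load 1 — triangular load w₀=-3 kN/m (0→w₀ over full span):
  R_A = w₀L/6 = (-3)·20/6 = -10 kN
  R_B = w₀L/3 = (-3)·20/3 = -20 kN
Load 2 — point force P=6 kN at a=12 m (b=L-a=8):
  R_A = Pb/L = 6·8/20 = 12/5 kN
  R_B = Pa/L = 6·12/20 = 18/5 kN
Load 3 — point force P=14 kN at a=5 m (b=L-a=15):
  R_A = Pb/L = 14·15/20 = 21/2 kN
  R_B = Pa/L = 14·5/20 = 7/2 kN
Superposition: R_A = 29/10 kN, R_B = -129/10 kN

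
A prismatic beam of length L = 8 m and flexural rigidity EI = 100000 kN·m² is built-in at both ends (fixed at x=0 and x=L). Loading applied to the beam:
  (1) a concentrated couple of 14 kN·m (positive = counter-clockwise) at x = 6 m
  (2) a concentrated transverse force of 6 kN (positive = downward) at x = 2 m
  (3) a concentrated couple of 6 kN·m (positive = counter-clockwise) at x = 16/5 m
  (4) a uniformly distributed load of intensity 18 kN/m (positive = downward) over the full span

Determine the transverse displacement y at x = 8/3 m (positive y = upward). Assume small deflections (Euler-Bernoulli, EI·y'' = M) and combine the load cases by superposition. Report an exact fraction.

y(8/3) = -1053/625000 m

Load 1 — applied couple M₀=14 kN·m at a=6 m (b=L-a=2):
  y_1 = (R_Ax³/6 - M_Ax²/2)/EI  [x≤a] with R_A=63/32, M_A=35/8 = ((63/32)·(8/3)³/6 - (35/8)·(8/3)²/2)/100000 = -7/75000 m
Load 2 — point force P=6 kN at a=2 m (b=L-a=6):
  y_2 = -Pa²(L-x)²(3bL-(3b+a)(L-x))/(6L³EI)  [x>a] = -6·2²·(8-(8/3))²·(3·6·8-(3·6+2)·(8-(8/3)))/(6·8³·100000) = -7/84375 m
Load 3 — applied couple M₀=6 kN·m at a=16/5 m (b=L-a=24/5):
  y_3 = (R_Ax³/6 - M_Ax²/2)/EI  [x≤a] with R_A=27/25, M_A=18/25 = ((27/25)·(8/3)³/6 - (18/25)·(8/3)²/2)/100000 = 2/234375 m
Load 4 — uniform load w=18 kN/m over full span:
  y_4 = -wx²(L-x)²/(24EI) = -18·(8/3)²·(8-(8/3))²/(24·100000) = -128/84375 m
Superposition: y = Σ y_i = -1053/625000 m ≈ -0.001685 m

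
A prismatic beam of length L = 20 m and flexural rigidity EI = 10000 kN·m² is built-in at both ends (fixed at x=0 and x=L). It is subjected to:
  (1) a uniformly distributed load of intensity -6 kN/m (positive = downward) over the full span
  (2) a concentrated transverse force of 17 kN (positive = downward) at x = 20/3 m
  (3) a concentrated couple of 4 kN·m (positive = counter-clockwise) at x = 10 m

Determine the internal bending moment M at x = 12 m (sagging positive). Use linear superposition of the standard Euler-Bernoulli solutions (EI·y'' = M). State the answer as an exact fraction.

Load 1 — uniform load w=-6 kN/m over full span:
  M_1 = wLx/2 - wL²/12 - wx²/2 = (-6)·20·12/2 - (-6)·20²/12 - (-6)·12²/2 = -88 kN·m
Load 2 — point force P=17 kN at a=20/3 m (b=L-a=40/3):
  M_2 = Pa²(a+3b)(L-x)/L³ - Pa²b/L²  [x>a] = 17·(20/3)²·((20/3)+3·(40/3))·(20-12)/20³ - 17·(20/3)²·(40/3)/20² = 272/27 kN·m
Load 3 — applied couple M₀=4 kN·m at a=10 m (b=L-a=10):
  M_3 = R_Ax - M_A - M₀  [x>a] with R_A=3/10, M_A=1 = (3/10)·12 - 1 - 4 = -7/5 kN·m
Superposition: M = Σ M_i = -10709/135 kN·m ≈ -79.325926 kN·m

M(12) = -10709/135 kN·m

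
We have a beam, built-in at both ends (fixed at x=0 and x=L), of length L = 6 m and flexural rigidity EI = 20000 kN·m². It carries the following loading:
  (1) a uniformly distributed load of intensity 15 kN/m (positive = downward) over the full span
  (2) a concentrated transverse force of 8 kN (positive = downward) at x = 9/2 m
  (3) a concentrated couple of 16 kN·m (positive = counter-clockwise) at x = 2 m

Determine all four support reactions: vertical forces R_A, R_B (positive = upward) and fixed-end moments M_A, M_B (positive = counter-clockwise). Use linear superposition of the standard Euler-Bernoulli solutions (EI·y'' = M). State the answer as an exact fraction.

R_A = 1793/36 kN, M_A = 189/4 kN·m, R_B = 1735/36 kN, M_B = -557/12 kN·m

Load 1 — uniform load w=15 kN/m over full span:
  R_A = wL/2 = 15·6/2 = 45 kN
  M_A = wL²/12 = 15·6²/12 = 45 kN·m
  R_B = wL/2 = 15·6/2 = 45 kN
  M_B = -wL²/12 = -15·6²/12 = -45 kN·m
Load 2 — point force P=8 kN at a=9/2 m (b=L-a=3/2):
  R_A = Pb²(3a+b)/L³ = 8·(3/2)²·(3·(9/2)+(3/2))/6³ = 5/4 kN
  M_A = Pab²/L² = 8·(9/2)·(3/2)²/6² = 9/4 kN·m
  R_B = Pa²(a+3b)/L³ = 8·(9/2)²·((9/2)+3·(3/2))/6³ = 27/4 kN
  M_B = -Pa²b/L² = -8·(9/2)²·(3/2)/6² = -27/4 kN·m
Load 3 — applied couple M₀=16 kN·m at a=2 m (b=L-a=4):
  R_A = 6M₀ab/L³ = 6·16·2·4/6³ = 32/9 kN
  M_A = M₀b(2a-b)/L² = 16·4·(2·2-4)/6² = 0 kN·m
  R_B = -6M₀ab/L³ = -6·16·2·4/6³ = -32/9 kN
  M_B = M₀a(2b-a)/L² = 16·2·(2·4-2)/6² = 16/3 kN·m
Superposition: R_A = 1793/36 kN, M_A = 189/4 kN·m, R_B = 1735/36 kN, M_B = -557/12 kN·m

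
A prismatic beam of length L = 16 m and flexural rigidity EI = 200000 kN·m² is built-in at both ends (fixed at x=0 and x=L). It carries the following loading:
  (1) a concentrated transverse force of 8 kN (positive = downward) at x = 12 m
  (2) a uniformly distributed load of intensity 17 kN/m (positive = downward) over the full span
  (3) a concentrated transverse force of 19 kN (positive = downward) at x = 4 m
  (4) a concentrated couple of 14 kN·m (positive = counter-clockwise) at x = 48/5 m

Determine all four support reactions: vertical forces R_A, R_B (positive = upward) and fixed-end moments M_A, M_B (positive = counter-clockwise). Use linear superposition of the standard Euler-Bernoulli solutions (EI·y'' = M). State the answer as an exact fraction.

Load 1 — point force P=8 kN at a=12 m (b=L-a=4):
  R_A = Pb²(3a+b)/L³ = 8·4²·(3·12+4)/16³ = 5/4 kN
  M_A = Pab²/L² = 8·12·4²/16² = 6 kN·m
  R_B = Pa²(a+3b)/L³ = 8·12²·(12+3·4)/16³ = 27/4 kN
  M_B = -Pa²b/L² = -8·12²·4/16² = -18 kN·m
Load 2 — uniform load w=17 kN/m over full span:
  R_A = wL/2 = 17·16/2 = 136 kN
  M_A = wL²/12 = 17·16²/12 = 1088/3 kN·m
  R_B = wL/2 = 17·16/2 = 136 kN
  M_B = -wL²/12 = -17·16²/12 = -1088/3 kN·m
Load 3 — point force P=19 kN at a=4 m (b=L-a=12):
  R_A = Pb²(3a+b)/L³ = 19·12²·(3·4+12)/16³ = 513/32 kN
  M_A = Pab²/L² = 19·4·12²/16² = 171/4 kN·m
  R_B = Pa²(a+3b)/L³ = 19·4²·(4+3·12)/16³ = 95/32 kN
  M_B = -Pa²b/L² = -19·4²·12/16² = -57/4 kN·m
Load 4 — applied couple M₀=14 kN·m at a=48/5 m (b=L-a=32/5):
  R_A = 6M₀ab/L³ = 6·14·(48/5)·(32/5)/16³ = 63/50 kN
  M_A = M₀b(2a-b)/L² = 14·(32/5)·(2·(48/5)-(32/5))/16² = 112/25 kN·m
  R_B = -6M₀ab/L³ = -6·14·(48/5)·(32/5)/16³ = -63/50 kN
  M_B = M₀a(2b-a)/L² = 14·(48/5)·(2·(32/5)-(48/5))/16² = 42/25 kN·m
Superposition: R_A = 123633/800 kN, M_A = 124769/300 kN·m, R_B = 115567/800 kN, M_B = -117971/300 kN·m

R_A = 123633/800 kN, M_A = 124769/300 kN·m, R_B = 115567/800 kN, M_B = -117971/300 kN·m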